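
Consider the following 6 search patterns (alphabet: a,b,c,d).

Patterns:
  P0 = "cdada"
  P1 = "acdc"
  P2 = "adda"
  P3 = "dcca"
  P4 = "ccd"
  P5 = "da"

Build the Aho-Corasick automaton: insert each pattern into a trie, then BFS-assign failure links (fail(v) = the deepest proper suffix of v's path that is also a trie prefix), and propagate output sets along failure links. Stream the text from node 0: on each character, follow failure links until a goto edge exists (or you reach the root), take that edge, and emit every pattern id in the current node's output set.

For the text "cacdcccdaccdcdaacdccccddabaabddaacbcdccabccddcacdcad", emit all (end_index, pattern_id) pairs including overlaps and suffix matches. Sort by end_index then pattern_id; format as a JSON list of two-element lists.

Build automaton:
Trie (insert patterns):
  n0 'ε': a→6 c→1 d→13
  n1 'c': c→17 d→2
  n2 'cd': a→3
  n3 'cda': d→4
  n4 'cdad': a→5
  n5 'cdada': ·  ←P0
  n6 'a': c→7 d→10
  n7 'ac': d→8
  n8 'acd': c→9
  n9 'acdc': ·  ←P1
  n10 'ad': d→11
  n11 'add': a→12
  n12 'adda': ·  ←P2
  n13 'd': a→19 c→14
  n14 'dc': c→15
  n15 'dcc': a→16
  n16 'dcca': ·  ←P3
  n17 'cc': d→18
  n18 'ccd': ·  ←P4
  n19 'da': ·  ←P5

BFS fail/out derivation:
  n1('c'): parent n0 fail=0; on 'c' 0 → fail=0;  out ∅∪∅=∅
  n6('a'): parent n0 fail=0; on 'a' 0 → fail=0;  out ∅∪∅=∅
  n13('d'): parent n0 fail=0; on 'd' 0 → fail=0;  out ∅∪∅=∅
  n2('cd'): parent n1 fail=0; on 'd' 0 → fail=13;  out ∅∪∅=∅
  n7('ac'): parent n6 fail=0; on 'c' 0 → fail=1;  out ∅∪∅=∅
  n10('ad'): parent n6 fail=0; on 'd' 0 → fail=13;  out ∅∪∅=∅
  n14('dc'): parent n13 fail=0; on 'c' 0 → fail=1;  out ∅∪∅=∅
  n17('cc'): parent n1 fail=0; on 'c' 0 → fail=1;  out ∅∪∅=∅
  n19('da'): parent n13 fail=0; on 'a' 0 → fail=6;  out {5}∪∅={5}
  n3('cda'): parent n2 fail=13; on 'a' 13 → fail=19;  out ∅∪{5}={5}
  n8('acd'): parent n7 fail=1; on 'd' 1 → fail=2;  out ∅∪∅=∅
  n11('add'): parent n10 fail=13; on 'd' 13→0 → fail=13;  out ∅∪∅=∅
  n15('dcc'): parent n14 fail=1; on 'c' 1 → fail=17;  out ∅∪∅=∅
  n18('ccd'): parent n17 fail=1; on 'd' 1 → fail=2;  out {4}∪∅={4}
  n4('cdad'): parent n3 fail=19; on 'd' 19→6 → fail=10;  out ∅∪∅=∅
  n9('acdc'): parent n8 fail=2; on 'c' 2→13 → fail=14;  out {1}∪∅={1}
  n12('adda'): parent n11 fail=13; on 'a' 13 → fail=19;  out {2}∪{5}={2,5}
  n16('dcca'): parent n15 fail=17; on 'a' 17→1→0 → fail=6;  out {3}∪∅={3}
  n5('cdada'): parent n4 fail=10; on 'a' 10→13 → fail=19;  out {0}∪{5}={0,5}

Scan:
i=0 'c': node 0→1
i=1 'a': node 1→6 (fail-walked)
i=2 'c': node 6→7
i=3 'd': node 7→8
i=4 'c': node 8→9  emit P1@[1:4]
i=5 'c': node 9→15 (fail-walked)
i=6 'c': node 15→17 (fail-walked)
i=7 'd': node 17→18  emit P4@[5:7]
i=8 'a': node 18→3 (fail-walked)  emit P5@[7:8]
i=9 'c': node 3→7 (fail-walked)
i=10 'c': node 7→17 (fail-walked)
i=11 'd': node 17→18  emit P4@[9:11]
i=12 'c': node 18→14 (fail-walked)
i=13 'd': node 14→2 (fail-walked)
i=14 'a': node 2→3  emit P5@[13:14]
i=15 'a': node 3→6 (fail-walked)
i=16 'c': node 6→7
i=17 'd': node 7→8
i=18 'c': node 8→9  emit P1@[15:18]
i=19 'c': node 9→15 (fail-walked)
i=20 'c': node 15→17 (fail-walked)
i=21 'c': node 17→17 (fail-walked)
i=22 'd': node 17→18  emit P4@[20:22]
i=23 'd': node 18→13 (fail-walked)
i=24 'a': node 13→19  emit P5@[23:24]
i=25 'b': node 19→0 (fail-walked)
i=26 'a': node 0→6
i=27 'a': node 6→6 (fail-walked)
i=28 'b': node 6→0 (fail-walked)
i=29 'd': node 0→13
i=30 'd': node 13→13 (fail-walked)
i=31 'a': node 13→19  emit P5@[30:31]
i=32 'a': node 19→6 (fail-walked)
i=33 'c': node 6→7
i=34 'b': node 7→0 (fail-walked)
i=35 'c': node 0→1
i=36 'd': node 1→2
i=37 'c': node 2→14 (fail-walked)
i=38 'c': node 14→15
i=39 'a': node 15→16  emit P3@[36:39]
i=40 'b': node 16→0 (fail-walked)
i=41 'c': node 0→1
i=42 'c': node 1→17
i=43 'd': node 17→18  emit P4@[41:43]
i=44 'd': node 18→13 (fail-walked)
i=45 'c': node 13→14
i=46 'a': node 14→6 (fail-walked)
i=47 'c': node 6→7
i=48 'd': node 7→8
i=49 'c': node 8→9  emit P1@[46:49]
i=50 'a': node 9→6 (fail-walked)
i=51 'd': node 6→10

All matches (sorted): [[4,1],[7,4],[8,5],[11,4],[14,5],[18,1],[22,4],[24,5],[31,5],[39,3],[43,4],[49,1]]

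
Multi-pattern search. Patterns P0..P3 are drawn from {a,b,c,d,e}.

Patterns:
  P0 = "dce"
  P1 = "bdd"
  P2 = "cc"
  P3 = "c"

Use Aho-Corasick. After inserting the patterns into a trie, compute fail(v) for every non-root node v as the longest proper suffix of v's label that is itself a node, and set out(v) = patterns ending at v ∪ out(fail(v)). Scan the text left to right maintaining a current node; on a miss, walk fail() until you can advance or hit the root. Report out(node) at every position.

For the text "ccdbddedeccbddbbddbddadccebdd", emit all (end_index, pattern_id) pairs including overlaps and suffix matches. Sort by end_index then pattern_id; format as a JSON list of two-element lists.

Build:
Trie (insert patterns):
  n0 'ε': b→4 c→7 d→1
  n1 'd': c→2
  n2 'dc': e→3
  n3 'dce': ·  [P0 ends]
  n4 'b': d→5
  n5 'bd': d→6
  n6 'bdd': ·  [P1 ends]
  n7 'c': c→8  [P3 ends]
  n8 'cc': ·  [P2 ends]

Failure links (BFS by depth):
  n1('d'): parent n0 fail=0; on 'd' 0 → fail=0;  out ∅∪∅=∅
  n4('b'): parent n0 fail=0; on 'b' 0 → fail=0;  out ∅∪∅=∅
  n7('c'): parent n0 fail=0; on 'c' 0 → fail=0;  out {3}∪∅={3}
  n2('dc'): parent n1 fail=0; on 'c' 0 → fail=7;  out ∅∪{3}={3}
  n5('bd'): parent n4 fail=0; on 'd' 0 → fail=1;  out ∅∪∅=∅
  n8('cc'): parent n7 fail=0; on 'c' 0 → fail=7;  out {2}∪{3}={2,3}
  n3('dce'): parent n2 fail=7; on 'e' 7→0 → fail=0;  out {0}∪∅={0}
  n6('bdd'): parent n5 fail=1; on 'd' 1→0 → fail=1;  out {1}∪∅={1}

Scan:
pos 0 'c': at 7  emit P3@[0:0]
pos 1 'c': at 8  emit P2@[0:1],P3@[1:1]
pos 2 'd': at 1 (fail-walked)
pos 3 'b': at 4 (fail-walked)
pos 4 'd': at 5
pos 5 'd': at 6  emit P1@[3:5]
pos 6 'e': at 0 (fail-walked)
pos 7 'd': at 1
pos 8 'e': at 0 (fail-walked)
pos 9 'c': at 7  emit P3@[9:9]
pos 10 'c': at 8  emit P2@[9:10],P3@[10:10]
pos 11 'b': at 4 (fail-walked)
pos 12 'd': at 5
pos 13 'd': at 6  emit P1@[11:13]
pos 14 'b': at 4 (fail-walked)
pos 15 'b': at 4 (fail-walked)
pos 16 'd': at 5
pos 17 'd': at 6  emit P1@[15:17]
pos 18 'b': at 4 (fail-walked)
pos 19 'd': at 5
pos 20 'd': at 6  emit P1@[18:20]
pos 21 'a': at 0 (fail-walked)
pos 22 'd': at 1
pos 23 'c': at 2  emit P3@[23:23]
pos 24 'c': at 8 (fail-walked)  emit P2@[23:24],P3@[24:24]
pos 25 'e': at 0 (fail-walked)
pos 26 'b': at 4
pos 27 'd': at 5
pos 28 'd': at 6  emit P1@[26:28]

Matches: [[0,3],[1,2],[1,3],[5,1],[9,3],[10,2],[10,3],[13,1],[17,1],[20,1],[23,3],[24,2],[24,3],[28,1]]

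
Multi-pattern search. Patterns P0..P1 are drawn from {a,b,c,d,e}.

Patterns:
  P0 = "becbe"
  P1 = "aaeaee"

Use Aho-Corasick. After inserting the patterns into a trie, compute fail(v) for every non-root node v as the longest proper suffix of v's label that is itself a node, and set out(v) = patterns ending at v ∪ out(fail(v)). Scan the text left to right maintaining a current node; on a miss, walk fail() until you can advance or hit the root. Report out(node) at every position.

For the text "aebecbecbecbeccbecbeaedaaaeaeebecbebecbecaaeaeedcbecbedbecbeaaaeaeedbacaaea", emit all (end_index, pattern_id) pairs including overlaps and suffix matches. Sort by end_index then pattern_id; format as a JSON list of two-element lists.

Build automaton:
Trie nodes:
  n0 'ε': a→6 b→1
  n1 'b': e→2
  n2 'be': c→3
  n3 'bec': b→4
  n4 'becb': e→5
  n5 'becbe': ·  ←P0
  n6 'a': a→7
  n7 'aa': e→8
  n8 'aae': a→9
  n9 'aaea': e→10
  n10 'aaeae': e→11
  n11 'aaeaee': ·  ←P1

Failure links (BFS by depth):
  n1('b'): parent n0 fail=0; on 'b' 0 → fail=0;  out ∅∪∅=∅
  n6('a'): parent n0 fail=0; on 'a' 0 → fail=0;  out ∅∪∅=∅
  n2('be'): parent n1 fail=0; on 'e' 0 → fail=0;  out ∅∪∅=∅
  n7('aa'): parent n6 fail=0; on 'a' 0 → fail=6;  out ∅∪∅=∅
  n3('bec'): parent n2 fail=0; on 'c' 0 → fail=0;  out ∅∪∅=∅
  n8('aae'): parent n7 fail=6; on 'e' 6→0 → fail=0;  out ∅∪∅=∅
  n4('becb'): parent n3 fail=0; on 'b' 0 → fail=1;  out ∅∪∅=∅
  n9('aaea'): parent n8 fail=0; on 'a' 0 → fail=6;  out ∅∪∅=∅
  n5('becbe'): parent n4 fail=1; on 'e' 1 → fail=2;  out {0}∪∅={0}
  n10('aaeae'): parent n9 fail=6; on 'e' 6→0 → fail=0;  out ∅∪∅=∅
  n11('aaeaee'): parent n10 fail=0; on 'e' 0 → fail=0;  out {1}∪∅={1}

Text stream:
i=0 'a': node 0→6
i=1 'e': node 6→0 ·f
i=2 'b': node 0→1
i=3 'e': node 1→2
i=4 'c': node 2→3
i=5 'b': node 3→4
i=6 'e': node 4→5  → match P0@[2:6]
i=7 'c': node 5→3 ·f
i=8 'b': node 3→4
i=9 'e': node 4→5  → match P0@[5:9]
i=10 'c': node 5→3 ·f
i=11 'b': node 3→4
i=12 'e': node 4→5  → match P0@[8:12]
i=13 'c': node 5→3 ·f
i=14 'c': node 3→0 ·f
i=15 'b': node 0→1
i=16 'e': node 1→2
i=17 'c': node 2→3
i=18 'b': node 3→4
i=19 'e': node 4→5  → match P0@[15:19]
i=20 'a': node 5→6 ·f
i=21 'e': node 6→0 ·f
i=22 'd': node 0→0
i=23 'a': node 0→6
i=24 'a': node 6→7
i=25 'a': node 7→7 ·f
i=26 'e': node 7→8
i=27 'a': node 8→9
i=28 'e': node 9→10
i=29 'e': node 10→11  → match P1@[24:29]
i=30 'b': node 11→1 ·f
i=31 'e': node 1→2
i=32 'c': node 2→3
i=33 'b': node 3→4
i=34 'e': node 4→5  → match P0@[30:34]
i=35 'b': node 5→1 ·f
i=36 'e': node 1→2
i=37 'c': node 2→3
i=38 'b': node 3→4
i=39 'e': node 4→5  → match P0@[35:39]
i=40 'c': node 5→3 ·f
i=41 'a': node 3→6 ·f
i=42 'a': node 6→7
i=43 'e': node 7→8
i=44 'a': node 8→9
i=45 'e': node 9→10
i=46 'e': node 10→11  → match P1@[41:46]
i=47 'd': node 11→0 ·f
i=48 'c': node 0→0
i=49 'b': node 0→1
i=50 'e': node 1→2
i=51 'c': node 2→3
i=52 'b': node 3→4
i=53 'e': node 4→5  → match P0@[49:53]
i=54 'd': node 5→0 ·f
i=55 'b': node 0→1
i=56 'e': node 1→2
i=57 'c': node 2→3
i=58 'b': node 3→4
i=59 'e': node 4→5  → match P0@[55:59]
i=60 'a': node 5→6 ·f
i=61 'a': node 6→7
i=62 'a': node 7→7 ·f
i=63 'e': node 7→8
i=64 'a': node 8→9
i=65 'e': node 9→10
i=66 'e': node 10→11  → match P1@[61:66]
i=67 'd': node 11→0 ·f
i=68 'b': node 0→1
i=69 'a': node 1→6 ·f
i=70 'c': node 6→0 ·f
i=71 'a': node 0→6
i=72 'a': node 6→7
i=73 'e': node 7→8
i=74 'a': node 8→9

Result: [[6,0],[9,0],[12,0],[19,0],[29,1],[34,0],[39,0],[46,1],[53,0],[59,0],[66,1]]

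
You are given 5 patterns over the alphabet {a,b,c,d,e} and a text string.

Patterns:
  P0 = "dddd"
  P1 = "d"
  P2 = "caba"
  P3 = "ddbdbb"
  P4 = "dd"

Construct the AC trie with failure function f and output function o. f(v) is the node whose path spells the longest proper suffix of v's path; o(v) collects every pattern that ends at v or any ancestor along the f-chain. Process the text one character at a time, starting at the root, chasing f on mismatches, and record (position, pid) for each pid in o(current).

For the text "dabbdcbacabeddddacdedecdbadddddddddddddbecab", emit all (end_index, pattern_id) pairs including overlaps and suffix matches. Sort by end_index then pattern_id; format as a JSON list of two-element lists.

Build:
Trie nodes:
  n0 'ε': c→5 d→1
  n1 'd': d→2  ←P1
  n2 'dd': b→9 d→3  ←P4
  n3 'ddd': d→4
  n4 'dddd': ·  ←P0
  n5 'c': a→6
  n6 'ca': b→7
  n7 'cab': a→8
  n8 'caba': ·  ←P2
  n9 'ddb': d→10
  n10 'ddbd': b→11
  n11 'ddbdb': b→12
  n12 'ddbdbb': ·  ←P3

BFS fail/out derivation:
  fail(1) 'd': from fail(0)=0 chase 'd': 0 ⇒ 0;  out={1}∪out(0)={1}
  fail(5) 'c': from fail(0)=0 chase 'c': 0 ⇒ 0;  out=∅∪out(0)=∅
  fail(2) 'dd': from fail(1)=0 chase 'd': 0 ⇒ 1;  out={4}∪out(1)={1,4}
  fail(6) 'ca': from fail(5)=0 chase 'a': 0 ⇒ 0;  out=∅∪out(0)=∅
  fail(3) 'ddd': from fail(2)=1 chase 'd': 1 ⇒ 2;  out=∅∪out(2)={1,4}
  fail(7) 'cab': from fail(6)=0 chase 'b': 0 ⇒ 0;  out=∅∪out(0)=∅
  fail(9) 'ddb': from fail(2)=1 chase 'b': 1→0 ⇒ 0;  out=∅∪out(0)=∅
  fail(4) 'dddd': from fail(3)=2 chase 'd': 2 ⇒ 3;  out={0}∪out(3)={0,1,4}
  fail(8) 'caba': from fail(7)=0 chase 'a': 0 ⇒ 0;  out={2}∪out(0)={2}
  fail(10) 'ddbd': from fail(9)=0 chase 'd': 0 ⇒ 1;  out=∅∪out(1)={1}
  fail(11) 'ddbdb': from fail(10)=1 chase 'b': 1→0 ⇒ 0;  out=∅∪out(0)=∅
  fail(12) 'ddbdbb': from fail(11)=0 chase 'b': 0 ⇒ 0;  out={3}∪out(0)={3}

Run:
[0] read 'd'  n0⇒n1  → match P1@[0:0]
[1] read 'a'  n1⇒n0 (via fail)
[2] read 'b'  n0⇒n0
[3] read 'b'  n0⇒n0
[4] read 'd'  n0⇒n1  → match P1@[4:4]
[5] read 'c'  n1⇒n5 (via fail)
[6] read 'b'  n5⇒n0 (via fail)
[7] read 'a'  n0⇒n0
[8] read 'c'  n0⇒n5
[9] read 'a'  n5⇒n6
[10] read 'b'  n6⇒n7
[11] read 'e'  n7⇒n0 (via fail)
[12] read 'd'  n0⇒n1  → match P1@[12:12]
[13] read 'd'  n1⇒n2  → match P1@[13:13],P4@[12:13]
[14] read 'd'  n2⇒n3  → match P1@[14:14],P4@[13:14]
[15] read 'd'  n3⇒n4  → match P0@[12:15],P1@[15:15],P4@[14:15]
[16] read 'a'  n4⇒n0 (via fail)
[17] read 'c'  n0⇒n5
[18] read 'd'  n5⇒n1 (via fail)  → match P1@[18:18]
[19] read 'e'  n1⇒n0 (via fail)
[20] read 'd'  n0⇒n1  → match P1@[20:20]
[21] read 'e'  n1⇒n0 (via fail)
[22] read 'c'  n0⇒n5
[23] read 'd'  n5⇒n1 (via fail)  → match P1@[23:23]
[24] read 'b'  n1⇒n0 (via fail)
[25] read 'a'  n0⇒n0
[26] read 'd'  n0⇒n1  → match P1@[26:26]
[27] read 'd'  n1⇒n2  → match P1@[27:27],P4@[26:27]
[28] read 'd'  n2⇒n3  → match P1@[28:28],P4@[27:28]
[29] read 'd'  n3⇒n4  → match P0@[26:29],P1@[29:29],P4@[28:29]
[30] read 'd'  n4⇒n4 (via fail)  → match P0@[27:30],P1@[30:30],P4@[29:30]
[31] read 'd'  n4⇒n4 (via fail)  → match P0@[28:31],P1@[31:31],P4@[30:31]
[32] read 'd'  n4⇒n4 (via fail)  → match P0@[29:32],P1@[32:32],P4@[31:32]
[33] read 'd'  n4⇒n4 (via fail)  → match P0@[30:33],P1@[33:33],P4@[32:33]
[34] read 'd'  n4⇒n4 (via fail)  → match P0@[31:34],P1@[34:34],P4@[33:34]
[35] read 'd'  n4⇒n4 (via fail)  → match P0@[32:35],P1@[35:35],P4@[34:35]
[36] read 'd'  n4⇒n4 (via fail)  → match P0@[33:36],P1@[36:36],P4@[35:36]
[37] read 'd'  n4⇒n4 (via fail)  → match P0@[34:37],P1@[37:37],P4@[36:37]
[38] read 'd'  n4⇒n4 (via fail)  → match P0@[35:38],P1@[38:38],P4@[37:38]
[39] read 'b'  n4⇒n9 (via fail)
[40] read 'e'  n9⇒n0 (via fail)
[41] read 'c'  n0⇒n5
[42] read 'a'  n5⇒n6
[43] read 'b'  n6⇒n7

All matches (sorted): [[0,1],[4,1],[12,1],[13,1],[13,4],[14,1],[14,4],[15,0],[15,1],[15,4],[18,1],[20,1],[23,1],[26,1],[27,1],[27,4],[28,1],[28,4],[29,0],[29,1],[29,4],[30,0],[30,1],[30,4],[31,0],[31,1],[31,4],[32,0],[32,1],[32,4],[33,0],[33,1],[33,4],[34,0],[34,1],[34,4],[35,0],[35,1],[35,4],[36,0],[36,1],[36,4],[37,0],[37,1],[37,4],[38,0],[38,1],[38,4]]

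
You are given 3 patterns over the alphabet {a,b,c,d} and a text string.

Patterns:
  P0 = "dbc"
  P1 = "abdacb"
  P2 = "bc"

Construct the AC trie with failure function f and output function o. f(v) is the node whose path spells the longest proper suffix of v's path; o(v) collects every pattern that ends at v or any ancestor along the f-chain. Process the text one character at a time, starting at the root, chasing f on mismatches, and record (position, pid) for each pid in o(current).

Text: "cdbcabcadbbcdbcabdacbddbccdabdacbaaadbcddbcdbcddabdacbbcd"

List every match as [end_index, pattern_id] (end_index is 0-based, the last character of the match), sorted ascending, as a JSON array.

Construct AC machine:
Trie nodes:
  n0 'ε': a→4 b→10 d→1
  n1 'd': b→2
  n2 'db': c→3
  n3 'dbc': ·  ←P0
  n4 'a': b→5
  n5 'ab': d→6
  n6 'abd': a→7
  n7 'abda': c→8
  n8 'abdac': b→9
  n9 'abdacb': ·  ←P1
  n10 'b': c→11
  n11 'bc': ·  ←P2

BFS fail/out derivation:
  n1('d'): parent n0 fail=0; on 'd' 0 → fail=0;  out ∅∪∅=∅
  n4('a'): parent n0 fail=0; on 'a' 0 → fail=0;  out ∅∪∅=∅
  n10('b'): parent n0 fail=0; on 'b' 0 → fail=0;  out ∅∪∅=∅
  n2('db'): parent n1 fail=0; on 'b' 0 → fail=10;  out ∅∪∅=∅
  n5('ab'): parent n4 fail=0; on 'b' 0 → fail=10;  out ∅∪∅=∅
  n11('bc'): parent n10 fail=0; on 'c' 0 → fail=0;  out {2}∪∅={2}
  n3('dbc'): parent n2 fail=10; on 'c' 10 → fail=11;  out {0}∪{2}={0,2}
  n6('abd'): parent n5 fail=10; on 'd' 10→0 → fail=1;  out ∅∪∅=∅
  n7('abda'): parent n6 fail=1; on 'a' 1→0 → fail=4;  out ∅∪∅=∅
  n8('abdac'): parent n7 fail=4; on 'c' 4→0 → fail=0;  out ∅∪∅=∅
  n9('abdacb'): parent n8 fail=0; on 'b' 0 → fail=10;  out {1}∪∅={1}

Run:
[0] read 'c'  n0⇒n0
[1] read 'd'  n0⇒n1
[2] read 'b'  n1⇒n2
[3] read 'c'  n2⇒n3  emit P0@[1:3],P2@[2:3]
[4] read 'a'  n3⇒n4 ·f
[5] read 'b'  n4⇒n5
[6] read 'c'  n5⇒n11 ·f  emit P2@[5:6]
[7] read 'a'  n11⇒n4 ·f
[8] read 'd'  n4⇒n1 ·f
[9] read 'b'  n1⇒n2
[10] read 'b'  n2⇒n10 ·f
[11] read 'c'  n10⇒n11  emit P2@[10:11]
[12] read 'd'  n11⇒n1 ·f
[13] read 'b'  n1⇒n2
[14] read 'c'  n2⇒n3  emit P0@[12:14],P2@[13:14]
[15] read 'a'  n3⇒n4 ·f
[16] read 'b'  n4⇒n5
[17] read 'd'  n5⇒n6
[18] read 'a'  n6⇒n7
[19] read 'c'  n7⇒n8
[20] read 'b'  n8⇒n9  emit P1@[15:20]
[21] read 'd'  n9⇒n1 ·f
[22] read 'd'  n1⇒n1 ·f
[23] read 'b'  n1⇒n2
[24] read 'c'  n2⇒n3  emit P0@[22:24],P2@[23:24]
[25] read 'c'  n3⇒n0 ·f
[26] read 'd'  n0⇒n1
[27] read 'a'  n1⇒n4 ·f
[28] read 'b'  n4⇒n5
[29] read 'd'  n5⇒n6
[30] read 'a'  n6⇒n7
[31] read 'c'  n7⇒n8
[32] read 'b'  n8⇒n9  emit P1@[27:32]
[33] read 'a'  n9⇒n4 ·f
[34] read 'a'  n4⇒n4 ·f
[35] read 'a'  n4⇒n4 ·f
[36] read 'd'  n4⇒n1 ·f
[37] read 'b'  n1⇒n2
[38] read 'c'  n2⇒n3  emit P0@[36:38],P2@[37:38]
[39] read 'd'  n3⇒n1 ·f
[40] read 'd'  n1⇒n1 ·f
[41] read 'b'  n1⇒n2
[42] read 'c'  n2⇒n3  emit P0@[40:42],P2@[41:42]
[43] read 'd'  n3⇒n1 ·f
[44] read 'b'  n1⇒n2
[45] read 'c'  n2⇒n3  emit P0@[43:45],P2@[44:45]
[46] read 'd'  n3⇒n1 ·f
[47] read 'd'  n1⇒n1 ·f
[48] read 'a'  n1⇒n4 ·f
[49] read 'b'  n4⇒n5
[50] read 'd'  n5⇒n6
[51] read 'a'  n6⇒n7
[52] read 'c'  n7⇒n8
[53] read 'b'  n8⇒n9  emit P1@[48:53]
[54] read 'b'  n9⇒n10 ·f
[55] read 'c'  n10⇒n11  emit P2@[54:55]
[56] read 'd'  n11⇒n1 ·f

All matches (sorted): [[3,0],[3,2],[6,2],[11,2],[14,0],[14,2],[20,1],[24,0],[24,2],[32,1],[38,0],[38,2],[42,0],[42,2],[45,0],[45,2],[53,1],[55,2]]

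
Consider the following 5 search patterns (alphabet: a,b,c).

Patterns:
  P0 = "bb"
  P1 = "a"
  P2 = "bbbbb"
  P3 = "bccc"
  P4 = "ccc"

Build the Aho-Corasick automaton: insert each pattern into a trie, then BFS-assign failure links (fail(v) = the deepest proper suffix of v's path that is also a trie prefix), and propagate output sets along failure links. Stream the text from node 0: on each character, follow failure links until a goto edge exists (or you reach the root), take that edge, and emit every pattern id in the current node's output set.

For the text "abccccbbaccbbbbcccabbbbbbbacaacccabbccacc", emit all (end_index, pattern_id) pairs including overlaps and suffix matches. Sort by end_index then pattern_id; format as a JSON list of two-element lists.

Construct AC machine:
Trie nodes:
  n0 'ε': a→3 b→1 c→10
  n1 'b': b→2 c→7
  n2 'bb': b→4  ←P0
  n3 'a': ·  ←P1
  n4 'bbb': b→5
  n5 'bbbb': b→6
  n6 'bbbbb': ·  ←P2
  n7 'bc': c→8
  n8 'bcc': c→9
  n9 'bccc': ·  ←P3
  n10 'c': c→11
  n11 'cc': c→12
  n12 'ccc': ·  ←P4

Failure links (BFS by depth):
  fail(1) 'b': from fail(0)=0 chase 'b': 0 ⇒ 0;  out=∅∪out(0)=∅
  fail(3) 'a': from fail(0)=0 chase 'a': 0 ⇒ 0;  out={1}∪out(0)={1}
  fail(10) 'c': from fail(0)=0 chase 'c': 0 ⇒ 0;  out=∅∪out(0)=∅
  fail(2) 'bb': from fail(1)=0 chase 'b': 0 ⇒ 1;  out={0}∪out(1)={0}
  fail(7) 'bc': from fail(1)=0 chase 'c': 0 ⇒ 10;  out=∅∪out(10)=∅
  fail(11) 'cc': from fail(10)=0 chase 'c': 0 ⇒ 10;  out=∅∪out(10)=∅
  fail(4) 'bbb': from fail(2)=1 chase 'b': 1 ⇒ 2;  out=∅∪out(2)={0}
  fail(8) 'bcc': from fail(7)=10 chase 'c': 10 ⇒ 11;  out=∅∪out(11)=∅
  fail(12) 'ccc': from fail(11)=10 chase 'c': 10 ⇒ 11;  out={4}∪out(11)={4}
  fail(5) 'bbbb': from fail(4)=2 chase 'b': 2 ⇒ 4;  out=∅∪out(4)={0}
  fail(9) 'bccc': from fail(8)=11 chase 'c': 11 ⇒ 12;  out={3}∪out(12)={3,4}
  fail(6) 'bbbbb': from fail(5)=4 chase 'b': 4 ⇒ 5;  out={2}∪out(5)={0,2}

Scan:
i=0 'a': node 0→3  ** P1@[0:0]
i=1 'b': node 3→1 (fail-walked)
i=2 'c': node 1→7
i=3 'c': node 7→8
i=4 'c': node 8→9  ** P3@[1:4],P4@[2:4]
i=5 'c': node 9→12 (fail-walked)  ** P4@[3:5]
i=6 'b': node 12→1 (fail-walked)
i=7 'b': node 1→2  ** P0@[6:7]
i=8 'a': node 2→3 (fail-walked)  ** P1@[8:8]
i=9 'c': node 3→10 (fail-walked)
i=10 'c': node 10→11
i=11 'b': node 11→1 (fail-walked)
i=12 'b': node 1→2  ** P0@[11:12]
i=13 'b': node 2→4  ** P0@[12:13]
i=14 'b': node 4→5  ** P0@[13:14]
i=15 'c': node 5→7 (fail-walked)
i=16 'c': node 7→8
i=17 'c': node 8→9  ** P3@[14:17],P4@[15:17]
i=18 'a': node 9→3 (fail-walked)  ** P1@[18:18]
i=19 'b': node 3→1 (fail-walked)
i=20 'b': node 1→2  ** P0@[19:20]
i=21 'b': node 2→4  ** P0@[20:21]
i=22 'b': node 4→5  ** P0@[21:22]
i=23 'b': node 5→6  ** P0@[22:23],P2@[19:23]
i=24 'b': node 6→6 (fail-walked)  ** P0@[23:24],P2@[20:24]
i=25 'b': node 6→6 (fail-walked)  ** P0@[24:25],P2@[21:25]
i=26 'a': node 6→3 (fail-walked)  ** P1@[26:26]
i=27 'c': node 3→10 (fail-walked)
i=28 'a': node 10→3 (fail-walked)  ** P1@[28:28]
i=29 'a': node 3→3 (fail-walked)  ** P1@[29:29]
i=30 'c': node 3→10 (fail-walked)
i=31 'c': node 10→11
i=32 'c': node 11→12  ** P4@[30:32]
i=33 'a': node 12→3 (fail-walked)  ** P1@[33:33]
i=34 'b': node 3→1 (fail-walked)
i=35 'b': node 1→2  ** P0@[34:35]
i=36 'c': node 2→7 (fail-walked)
i=37 'c': node 7→8
i=38 'a': node 8→3 (fail-walked)  ** P1@[38:38]
i=39 'c': node 3→10 (fail-walked)
i=40 'c': node 10→11

Matches: [[0,1],[4,3],[4,4],[5,4],[7,0],[8,1],[12,0],[13,0],[14,0],[17,3],[17,4],[18,1],[20,0],[21,0],[22,0],[23,0],[23,2],[24,0],[24,2],[25,0],[25,2],[26,1],[28,1],[29,1],[32,4],[33,1],[35,0],[38,1]]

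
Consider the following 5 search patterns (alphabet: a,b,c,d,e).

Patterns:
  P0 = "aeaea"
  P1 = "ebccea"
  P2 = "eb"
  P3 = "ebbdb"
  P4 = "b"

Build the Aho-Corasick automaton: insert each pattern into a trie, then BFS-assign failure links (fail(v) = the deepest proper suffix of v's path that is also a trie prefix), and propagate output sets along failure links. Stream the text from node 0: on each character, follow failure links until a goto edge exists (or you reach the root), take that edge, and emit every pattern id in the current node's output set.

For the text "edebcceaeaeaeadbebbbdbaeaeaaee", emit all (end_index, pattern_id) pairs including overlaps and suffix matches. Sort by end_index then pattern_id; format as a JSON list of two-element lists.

Build automaton:
Trie (insert patterns):
  n0 'ε': a→1 b→15 e→6
  n1 'a': e→2
  n2 'ae': a→3
  n3 'aea': e→4
  n4 'aeae': a→5
  n5 'aeaea': ·  [P0 ends]
  n6 'e': b→7
  n7 'eb': b→12 c→8  [P2 ends]
  n8 'ebc': c→9
  n9 'ebcc': e→10
  n10 'ebcce': a→11
  n11 'ebccea': ·  [P1 ends]
  n12 'ebb': d→13
  n13 'ebbd': b→14
  n14 'ebbdb': ·  [P3 ends]
  n15 'b': ·  [P4 ends]

BFS fail/out derivation:
  fail(1) 'a': from fail(0)=0 chase 'a': 0 ⇒ 0;  out=∅∪out(0)=∅
  fail(6) 'e': from fail(0)=0 chase 'e': 0 ⇒ 0;  out=∅∪out(0)=∅
  fail(15) 'b': from fail(0)=0 chase 'b': 0 ⇒ 0;  out={4}∪out(0)={4}
  fail(2) 'ae': from fail(1)=0 chase 'e': 0 ⇒ 6;  out=∅∪out(6)=∅
  fail(7) 'eb': from fail(6)=0 chase 'b': 0 ⇒ 15;  out={2}∪out(15)={2,4}
  fail(3) 'aea': from fail(2)=6 chase 'a': 6→0 ⇒ 1;  out=∅∪out(1)=∅
  fail(8) 'ebc': from fail(7)=15 chase 'c': 15→0 ⇒ 0;  out=∅∪out(0)=∅
  fail(12) 'ebb': from fail(7)=15 chase 'b': 15→0 ⇒ 15;  out=∅∪out(15)={4}
  fail(4) 'aeae': from fail(3)=1 chase 'e': 1 ⇒ 2;  out=∅∪out(2)=∅
  fail(9) 'ebcc': from fail(8)=0 chase 'c': 0 ⇒ 0;  out=∅∪out(0)=∅
  fail(13) 'ebbd': from fail(12)=15 chase 'd': 15→0 ⇒ 0;  out=∅∪out(0)=∅
  fail(5) 'aeaea': from fail(4)=2 chase 'a': 2 ⇒ 3;  out={0}∪out(3)={0}
  fail(10) 'ebcce': from fail(9)=0 chase 'e': 0 ⇒ 6;  out=∅∪out(6)=∅
  fail(14) 'ebbdb': from fail(13)=0 chase 'b': 0 ⇒ 15;  out={3}∪out(15)={3,4}
  fail(11) 'ebccea': from fail(10)=6 chase 'a': 6→0 ⇒ 1;  out={1}∪out(1)={1}

Scan:
i=0 'e': node 0→6
i=1 'd': node 6→0 ·f
i=2 'e': node 0→6
i=3 'b': node 6→7  → match P2@[2:3],P4@[3:3]
i=4 'c': node 7→8
i=5 'c': node 8→9
i=6 'e': node 9→10
i=7 'a': node 10→11  → match P1@[2:7]
i=8 'e': node 11→2 ·f
i=9 'a': node 2→3
i=10 'e': node 3→4
i=11 'a': node 4→5  → match P0@[7:11]
i=12 'e': node 5→4 ·f
i=13 'a': node 4→5  → match P0@[9:13]
i=14 'd': node 5→0 ·f
i=15 'b': node 0→15  → match P4@[15:15]
i=16 'e': node 15→6 ·f
i=17 'b': node 6→7  → match P2@[16:17],P4@[17:17]
i=18 'b': node 7→12  → match P4@[18:18]
i=19 'b': node 12→15 ·f  → match P4@[19:19]
i=20 'd': node 15→0 ·f
i=21 'b': node 0→15  → match P4@[21:21]
i=22 'a': node 15→1 ·f
i=23 'e': node 1→2
i=24 'a': node 2→3
i=25 'e': node 3→4
i=26 'a': node 4→5  → match P0@[22:26]
i=27 'a': node 5→1 ·f
i=28 'e': node 1→2
i=29 'e': node 2→6 ·f

Matches: [[3,2],[3,4],[7,1],[11,0],[13,0],[15,4],[17,2],[17,4],[18,4],[19,4],[21,4],[26,0]]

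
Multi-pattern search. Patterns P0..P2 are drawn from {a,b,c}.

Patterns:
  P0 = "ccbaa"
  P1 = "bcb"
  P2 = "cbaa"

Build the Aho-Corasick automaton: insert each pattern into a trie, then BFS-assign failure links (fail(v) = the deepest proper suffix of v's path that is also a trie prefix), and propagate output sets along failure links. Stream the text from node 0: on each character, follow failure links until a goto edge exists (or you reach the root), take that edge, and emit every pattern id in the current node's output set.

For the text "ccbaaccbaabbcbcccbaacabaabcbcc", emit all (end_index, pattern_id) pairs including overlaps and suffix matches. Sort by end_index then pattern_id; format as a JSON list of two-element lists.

Build automaton:
Trie nodes:
  0='ε' goto b→6 c→1
  1='c' goto b→9 c→2
  2='cc' goto b→3
  3='ccb' goto a→4
  4='ccba' goto a→5
  5='ccbaa' goto ·  [P0 ends]
  6='b' goto c→7
  7='bc' goto b→8
  8='bcb' goto ·  [P1 ends]
  9='cb' goto a→10
  10='cba' goto a→11
  11='cbaa' goto ·  [P2 ends]

Failure links (BFS by depth):
  n1('c'): parent n0 fail=0; on 'c' 0 → fail=0;  out ∅∪∅=∅
  n6('b'): parent n0 fail=0; on 'b' 0 → fail=0;  out ∅∪∅=∅
  n2('cc'): parent n1 fail=0; on 'c' 0 → fail=1;  out ∅∪∅=∅
  n7('bc'): parent n6 fail=0; on 'c' 0 → fail=1;  out ∅∪∅=∅
  n9('cb'): parent n1 fail=0; on 'b' 0 → fail=6;  out ∅∪∅=∅
  n3('ccb'): parent n2 fail=1; on 'b' 1 → fail=9;  out ∅∪∅=∅
  n8('bcb'): parent n7 fail=1; on 'b' 1 → fail=9;  out {1}∪∅={1}
  n10('cba'): parent n9 fail=6; on 'a' 6→0 → fail=0;  out ∅∪∅=∅
  n4('ccba'): parent n3 fail=9; on 'a' 9 → fail=10;  out ∅∪∅=∅
  n11('cbaa'): parent n10 fail=0; on 'a' 0 → fail=0;  out {2}∪∅={2}
  n5('ccbaa'): parent n4 fail=10; on 'a' 10 → fail=11;  out {0}∪{2}={0,2}

Scan:
i=0 'c': node 0→1
i=1 'c': node 1→2
i=2 'b': node 2→3
i=3 'a': node 3→4
i=4 'a': node 4→5  → match P0@[0:4],P2@[1:4]
i=5 'c': node 5→1 ·f
i=6 'c': node 1→2
i=7 'b': node 2→3
i=8 'a': node 3→4
i=9 'a': node 4→5  → match P0@[5:9],P2@[6:9]
i=10 'b': node 5→6 ·f
i=11 'b': node 6→6 ·f
i=12 'c': node 6→7
i=13 'b': node 7→8  → match P1@[11:13]
i=14 'c': node 8→7 ·f
i=15 'c': node 7→2 ·f
i=16 'c': node 2→2 ·f
i=17 'b': node 2→3
i=18 'a': node 3→4
i=19 'a': node 4→5  → match P0@[15:19],P2@[16:19]
i=20 'c': node 5→1 ·f
i=21 'a': node 1→0 ·f
i=22 'b': node 0→6
i=23 'a': node 6→0 ·f
i=24 'a': node 0→0
i=25 'b': node 0→6
i=26 'c': node 6→7
i=27 'b': node 7→8  → match P1@[25:27]
i=28 'c': node 8→7 ·f
i=29 'c': node 7→2 ·f

Matches: [[4,0],[4,2],[9,0],[9,2],[13,1],[19,0],[19,2],[27,1]]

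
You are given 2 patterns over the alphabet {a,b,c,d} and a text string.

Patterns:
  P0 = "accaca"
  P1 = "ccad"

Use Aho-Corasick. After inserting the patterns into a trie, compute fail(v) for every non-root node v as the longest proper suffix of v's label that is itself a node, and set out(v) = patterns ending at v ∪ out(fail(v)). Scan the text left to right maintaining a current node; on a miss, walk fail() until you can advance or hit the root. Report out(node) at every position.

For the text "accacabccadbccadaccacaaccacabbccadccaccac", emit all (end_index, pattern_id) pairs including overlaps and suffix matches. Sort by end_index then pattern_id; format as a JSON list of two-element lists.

Build automaton:
Trie nodes:
  n0 'ε': a→1 c→7
  n1 'a': c→2
  n2 'ac': c→3
  n3 'acc': a→4
  n4 'acca': c→5
  n5 'accac': a→6
  n6 'accaca': ·  [P0 ends]
  n7 'c': c→8
  n8 'cc': a→9
  n9 'cca': d→10
  n10 'ccad': ·  [P1 ends]

Failure links (BFS by depth):
  fail(1) 'a': from fail(0)=0 chase 'a': 0 ⇒ 0;  out=∅∪out(0)=∅
  fail(7) 'c': from fail(0)=0 chase 'c': 0 ⇒ 0;  out=∅∪out(0)=∅
  fail(2) 'ac': from fail(1)=0 chase 'c': 0 ⇒ 7;  out=∅∪out(7)=∅
  fail(8) 'cc': from fail(7)=0 chase 'c': 0 ⇒ 7;  out=∅∪out(7)=∅
  fail(3) 'acc': from fail(2)=7 chase 'c': 7 ⇒ 8;  out=∅∪out(8)=∅
  fail(9) 'cca': from fail(8)=7 chase 'a': 7→0 ⇒ 1;  out=∅∪out(1)=∅
  fail(4) 'acca': from fail(3)=8 chase 'a': 8 ⇒ 9;  out=∅∪out(9)=∅
  fail(10) 'ccad': from fail(9)=1 chase 'd': 1→0 ⇒ 0;  out={1}∪out(0)={1}
  fail(5) 'accac': from fail(4)=9 chase 'c': 9→1 ⇒ 2;  out=∅∪out(2)=∅
  fail(6) 'accaca': from fail(5)=2 chase 'a': 2→7→0 ⇒ 1;  out={0}∪out(1)={0}

Text stream:
[0] read 'a'  n0⇒n1
[1] read 'c'  n1⇒n2
[2] read 'c'  n2⇒n3
[3] read 'a'  n3⇒n4
[4] read 'c'  n4⇒n5
[5] read 'a'  n5⇒n6  ** P0@[0:5]
[6] read 'b'  n6⇒n0 (fail-walked)
[7] read 'c'  n0⇒n7
[8] read 'c'  n7⇒n8
[9] read 'a'  n8⇒n9
[10] read 'd'  n9⇒n10  ** P1@[7:10]
[11] read 'b'  n10⇒n0 (fail-walked)
[12] read 'c'  n0⇒n7
[13] read 'c'  n7⇒n8
[14] read 'a'  n8⇒n9
[15] read 'd'  n9⇒n10  ** P1@[12:15]
[16] read 'a'  n10⇒n1 (fail-walked)
[17] read 'c'  n1⇒n2
[18] read 'c'  n2⇒n3
[19] read 'a'  n3⇒n4
[20] read 'c'  n4⇒n5
[21] read 'a'  n5⇒n6  ** P0@[16:21]
[22] read 'a'  n6⇒n1 (fail-walked)
[23] read 'c'  n1⇒n2
[24] read 'c'  n2⇒n3
[25] read 'a'  n3⇒n4
[26] read 'c'  n4⇒n5
[27] read 'a'  n5⇒n6  ** P0@[22:27]
[28] read 'b'  n6⇒n0 (fail-walked)
[29] read 'b'  n0⇒n0
[30] read 'c'  n0⇒n7
[31] read 'c'  n7⇒n8
[32] read 'a'  n8⇒n9
[33] read 'd'  n9⇒n10  ** P1@[30:33]
[34] read 'c'  n10⇒n7 (fail-walked)
[35] read 'c'  n7⇒n8
[36] read 'a'  n8⇒n9
[37] read 'c'  n9⇒n2 (fail-walked)
[38] read 'c'  n2⇒n3
[39] read 'a'  n3⇒n4
[40] read 'c'  n4⇒n5

Matches: [[5,0],[10,1],[15,1],[21,0],[27,0],[33,1]]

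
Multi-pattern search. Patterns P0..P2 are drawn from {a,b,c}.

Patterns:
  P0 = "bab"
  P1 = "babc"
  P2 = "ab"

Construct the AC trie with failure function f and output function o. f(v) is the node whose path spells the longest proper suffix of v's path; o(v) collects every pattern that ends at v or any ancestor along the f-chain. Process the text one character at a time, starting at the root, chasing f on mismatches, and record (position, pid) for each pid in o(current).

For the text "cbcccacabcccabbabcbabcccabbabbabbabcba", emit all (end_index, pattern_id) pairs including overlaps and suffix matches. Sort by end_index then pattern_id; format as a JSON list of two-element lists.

Construct AC machine:
Trie nodes:
  n0 'ε': a→5 b→1
  n1 'b': a→2
  n2 'ba': b→3
  n3 'bab': c→4  ←P0
  n4 'babc': ·  ←P1
  n5 'a': b→6
  n6 'ab': ·  ←P2

BFS fail/out derivation:
  n1('b'): parent n0 fail=0; on 'b' 0 → fail=0;  out ∅∪∅=∅
  n5('a'): parent n0 fail=0; on 'a' 0 → fail=0;  out ∅∪∅=∅
  n2('ba'): parent n1 fail=0; on 'a' 0 → fail=5;  out ∅∪∅=∅
  n6('ab'): parent n5 fail=0; on 'b' 0 → fail=1;  out {2}∪∅={2}
  n3('bab'): parent n2 fail=5; on 'b' 5 → fail=6;  out {0}∪{2}={0,2}
  n4('babc'): parent n3 fail=6; on 'c' 6→1→0 → fail=0;  out {1}∪∅={1}

Scan:
[0] read 'c'  n0⇒n0
[1] read 'b'  n0⇒n1
[2] read 'c'  n1⇒n0 (via fail)
[3] read 'c'  n0⇒n0
[4] read 'c'  n0⇒n0
[5] read 'a'  n0⇒n5
[6] read 'c'  n5⇒n0 (via fail)
[7] read 'a'  n0⇒n5
[8] read 'b'  n5⇒n6  emit P2@[7:8]
[9] read 'c'  n6⇒n0 (via fail)
[10] read 'c'  n0⇒n0
[11] read 'c'  n0⇒n0
[12] read 'a'  n0⇒n5
[13] read 'b'  n5⇒n6  emit P2@[12:13]
[14] read 'b'  n6⇒n1 (via fail)
[15] read 'a'  n1⇒n2
[16] read 'b'  n2⇒n3  emit P0@[14:16],P2@[15:16]
[17] read 'c'  n3⇒n4  emit P1@[14:17]
[18] read 'b'  n4⇒n1 (via fail)
[19] read 'a'  n1⇒n2
[20] read 'b'  n2⇒n3  emit P0@[18:20],P2@[19:20]
[21] read 'c'  n3⇒n4  emit P1@[18:21]
[22] read 'c'  n4⇒n0 (via fail)
[23] read 'c'  n0⇒n0
[24] read 'a'  n0⇒n5
[25] read 'b'  n5⇒n6  emit P2@[24:25]
[26] read 'b'  n6⇒n1 (via fail)
[27] read 'a'  n1⇒n2
[28] read 'b'  n2⇒n3  emit P0@[26:28],P2@[27:28]
[29] read 'b'  n3⇒n1 (via fail)
[30] read 'a'  n1⇒n2
[31] read 'b'  n2⇒n3  emit P0@[29:31],P2@[30:31]
[32] read 'b'  n3⇒n1 (via fail)
[33] read 'a'  n1⇒n2
[34] read 'b'  n2⇒n3  emit P0@[32:34],P2@[33:34]
[35] read 'c'  n3⇒n4  emit P1@[32:35]
[36] read 'b'  n4⇒n1 (via fail)
[37] read 'a'  n1⇒n2

Matches: [[8,2],[13,2],[16,0],[16,2],[17,1],[20,0],[20,2],[21,1],[25,2],[28,0],[28,2],[31,0],[31,2],[34,0],[34,2],[35,1]]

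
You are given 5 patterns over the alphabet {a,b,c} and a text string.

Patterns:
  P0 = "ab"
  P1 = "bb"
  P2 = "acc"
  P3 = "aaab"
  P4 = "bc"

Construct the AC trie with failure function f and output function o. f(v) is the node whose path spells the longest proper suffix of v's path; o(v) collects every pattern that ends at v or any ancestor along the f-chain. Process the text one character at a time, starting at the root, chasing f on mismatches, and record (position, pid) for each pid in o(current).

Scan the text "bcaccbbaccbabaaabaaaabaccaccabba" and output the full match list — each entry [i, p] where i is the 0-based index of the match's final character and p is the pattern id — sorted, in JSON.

Build automaton:
Trie nodes:
  n0 'ε': a→1 b→3
  n1 'a': a→7 b→2 c→5
  n2 'ab': ·  [P0 ends]
  n3 'b': b→4 c→10
  n4 'bb': ·  [P1 ends]
  n5 'ac': c→6
  n6 'acc': ·  [P2 ends]
  n7 'aa': a→8
  n8 'aaa': b→9
  n9 'aaab': ·  [P3 ends]
  n10 'bc': ·  [P4 ends]

Failure links (BFS by depth):
  fail(1) 'a': from fail(0)=0 chase 'a': 0 ⇒ 0;  out=∅∪out(0)=∅
  fail(3) 'b': from fail(0)=0 chase 'b': 0 ⇒ 0;  out=∅∪out(0)=∅
  fail(2) 'ab': from fail(1)=0 chase 'b': 0 ⇒ 3;  out={0}∪out(3)={0}
  fail(4) 'bb': from fail(3)=0 chase 'b': 0 ⇒ 3;  out={1}∪out(3)={1}
  fail(5) 'ac': from fail(1)=0 chase 'c': 0 ⇒ 0;  out=∅∪out(0)=∅
  fail(7) 'aa': from fail(1)=0 chase 'a': 0 ⇒ 1;  out=∅∪out(1)=∅
  fail(10) 'bc': from fail(3)=0 chase 'c': 0 ⇒ 0;  out={4}∪out(0)={4}
  fail(6) 'acc': from fail(5)=0 chase 'c': 0 ⇒ 0;  out={2}∪out(0)={2}
  fail(8) 'aaa': from fail(7)=1 chase 'a': 1 ⇒ 7;  out=∅∪out(7)=∅
  fail(9) 'aaab': from fail(8)=7 chase 'b': 7→1 ⇒ 2;  out={3}∪out(2)={0,3}

Text stream:
[0] read 'b'  n0⇒n3
[1] read 'c'  n3⇒n10  → match P4@[0:1]
[2] read 'a'  n10⇒n1 (fail-walked)
[3] read 'c'  n1⇒n5
[4] read 'c'  n5⇒n6  → match P2@[2:4]
[5] read 'b'  n6⇒n3 (fail-walked)
[6] read 'b'  n3⇒n4  → match P1@[5:6]
[7] read 'a'  n4⇒n1 (fail-walked)
[8] read 'c'  n1⇒n5
[9] read 'c'  n5⇒n6  → match P2@[7:9]
[10] read 'b'  n6⇒n3 (fail-walked)
[11] read 'a'  n3⇒n1 (fail-walked)
[12] read 'b'  n1⇒n2  → match P0@[11:12]
[13] read 'a'  n2⇒n1 (fail-walked)
[14] read 'a'  n1⇒n7
[15] read 'a'  n7⇒n8
[16] read 'b'  n8⇒n9  → match P0@[15:16],P3@[13:16]
[17] read 'a'  n9⇒n1 (fail-walked)
[18] read 'a'  n1⇒n7
[19] read 'a'  n7⇒n8
[20] read 'a'  n8⇒n8 (fail-walked)
[21] read 'b'  n8⇒n9  → match P0@[20:21],P3@[18:21]
[22] read 'a'  n9⇒n1 (fail-walked)
[23] read 'c'  n1⇒n5
[24] read 'c'  n5⇒n6  → match P2@[22:24]
[25] read 'a'  n6⇒n1 (fail-walked)
[26] read 'c'  n1⇒n5
[27] read 'c'  n5⇒n6  → match P2@[25:27]
[28] read 'a'  n6⇒n1 (fail-walked)
[29] read 'b'  n1⇒n2  → match P0@[28:29]
[30] read 'b'  n2⇒n4 (fail-walked)  → match P1@[29:30]
[31] read 'a'  n4⇒n1 (fail-walked)

All matches (sorted): [[1,4],[4,2],[6,1],[9,2],[12,0],[16,0],[16,3],[21,0],[21,3],[24,2],[27,2],[29,0],[30,1]]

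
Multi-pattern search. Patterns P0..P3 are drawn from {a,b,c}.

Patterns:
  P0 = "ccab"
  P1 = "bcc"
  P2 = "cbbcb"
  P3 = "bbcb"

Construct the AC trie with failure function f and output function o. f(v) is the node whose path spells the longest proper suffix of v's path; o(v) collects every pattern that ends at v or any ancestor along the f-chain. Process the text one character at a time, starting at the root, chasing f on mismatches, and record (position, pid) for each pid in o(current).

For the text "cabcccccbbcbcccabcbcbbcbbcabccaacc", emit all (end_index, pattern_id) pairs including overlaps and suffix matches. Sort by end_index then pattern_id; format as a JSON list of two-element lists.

Build automaton:
Trie (insert patterns):
  0='ε' goto b→5 c→1
  1='c' goto b→8 c→2
  2='cc' goto a→3
  3='cca' goto b→4
  4='ccab' goto ·  ←P0
  5='b' goto b→12 c→6
  6='bc' goto c→7
  7='bcc' goto ·  ←P1
  8='cb' goto b→9
  9='cbb' goto c→10
  10='cbbc' goto b→11
  11='cbbcb' goto ·  ←P2
  12='bb' goto c→13
  13='bbc' goto b→14
  14='bbcb' goto ·  ←P3

Failure links (BFS by depth):
  fail(1) 'c': from fail(0)=0 chase 'c': 0 ⇒ 0;  out=∅∪out(0)=∅
  fail(5) 'b': from fail(0)=0 chase 'b': 0 ⇒ 0;  out=∅∪out(0)=∅
  fail(2) 'cc': from fail(1)=0 chase 'c': 0 ⇒ 1;  out=∅∪out(1)=∅
  fail(6) 'bc': from fail(5)=0 chase 'c': 0 ⇒ 1;  out=∅∪out(1)=∅
  fail(8) 'cb': from fail(1)=0 chase 'b': 0 ⇒ 5;  out=∅∪out(5)=∅
  fail(12) 'bb': from fail(5)=0 chase 'b': 0 ⇒ 5;  out=∅∪out(5)=∅
  fail(3) 'cca': from fail(2)=1 chase 'a': 1→0 ⇒ 0;  out=∅∪out(0)=∅
  fail(7) 'bcc': from fail(6)=1 chase 'c': 1 ⇒ 2;  out={1}∪out(2)={1}
  fail(9) 'cbb': from fail(8)=5 chase 'b': 5 ⇒ 12;  out=∅∪out(12)=∅
  fail(13) 'bbc': from fail(12)=5 chase 'c': 5 ⇒ 6;  out=∅∪out(6)=∅
  fail(4) 'ccab': from fail(3)=0 chase 'b': 0 ⇒ 5;  out={0}∪out(5)={0}
  fail(10) 'cbbc': from fail(9)=12 chase 'c': 12 ⇒ 13;  out=∅∪out(13)=∅
  fail(14) 'bbcb': from fail(13)=6 chase 'b': 6→1 ⇒ 8;  out={3}∪out(8)={3}
  fail(11) 'cbbcb': from fail(10)=13 chase 'b': 13 ⇒ 14;  out={2}∪out(14)={2,3}

Text stream:
[0] read 'c'  n0⇒n1
[1] read 'a'  n1⇒n0 ·f
[2] read 'b'  n0⇒n5
[3] read 'c'  n5⇒n6
[4] read 'c'  n6⇒n7  emit P1@[2:4]
[5] read 'c'  n7⇒n2 ·f
[6] read 'c'  n2⇒n2 ·f
[7] read 'c'  n2⇒n2 ·f
[8] read 'b'  n2⇒n8 ·f
[9] read 'b'  n8⇒n9
[10] read 'c'  n9⇒n10
[11] read 'b'  n10⇒n11  emit P2@[7:11],P3@[8:11]
[12] read 'c'  n11⇒n6 ·f
[13] read 'c'  n6⇒n7  emit P1@[11:13]
[14] read 'c'  n7⇒n2 ·f
[15] read 'a'  n2⇒n3
[16] read 'b'  n3⇒n4  emit P0@[13:16]
[17] read 'c'  n4⇒n6 ·f
[18] read 'b'  n6⇒n8 ·f
[19] read 'c'  n8⇒n6 ·f
[20] read 'b'  n6⇒n8 ·f
[21] read 'b'  n8⇒n9
[22] read 'c'  n9⇒n10
[23] read 'b'  n10⇒n11  emit P2@[19:23],P3@[20:23]
[24] read 'b'  n11⇒n9 ·f
[25] read 'c'  n9⇒n10
[26] read 'a'  n10⇒n0 ·f
[27] read 'b'  n0⇒n5
[28] read 'c'  n5⇒n6
[29] read 'c'  n6⇒n7  emit P1@[27:29]
[30] read 'a'  n7⇒n3 ·f
[31] read 'a'  n3⇒n0 ·f
[32] read 'c'  n0⇒n1
[33] read 'c'  n1⇒n2

Matches: [[4,1],[11,2],[11,3],[13,1],[16,0],[23,2],[23,3],[29,1]]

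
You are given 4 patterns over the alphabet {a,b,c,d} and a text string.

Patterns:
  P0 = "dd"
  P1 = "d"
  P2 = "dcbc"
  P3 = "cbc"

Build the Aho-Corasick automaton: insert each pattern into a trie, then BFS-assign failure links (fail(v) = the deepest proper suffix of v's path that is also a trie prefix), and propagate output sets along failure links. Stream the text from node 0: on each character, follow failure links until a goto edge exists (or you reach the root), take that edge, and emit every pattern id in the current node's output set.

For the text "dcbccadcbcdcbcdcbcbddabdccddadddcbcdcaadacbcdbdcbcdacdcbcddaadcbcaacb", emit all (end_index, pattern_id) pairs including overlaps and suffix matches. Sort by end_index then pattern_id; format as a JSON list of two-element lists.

Construct AC machine:
Trie nodes:
  0='ε' goto c→6 d→1
  1='d' goto c→3 d→2  ←P1
  2='dd' goto ·  ←P0
  3='dc' goto b→4
  4='dcb' goto c→5
  5='dcbc' goto ·  ←P2
  6='c' goto b→7
  7='cb' goto c→8
  8='cbc' goto ·  ←P3

BFS fail/out derivation:
  fail(1) 'd': from fail(0)=0 chase 'd': 0 ⇒ 0;  out={1}∪out(0)={1}
  fail(6) 'c': from fail(0)=0 chase 'c': 0 ⇒ 0;  out=∅∪out(0)=∅
  fail(2) 'dd': from fail(1)=0 chase 'd': 0 ⇒ 1;  out={0}∪out(1)={0,1}
  fail(3) 'dc': from fail(1)=0 chase 'c': 0 ⇒ 6;  out=∅∪out(6)=∅
  fail(7) 'cb': from fail(6)=0 chase 'b': 0 ⇒ 0;  out=∅∪out(0)=∅
  fail(4) 'dcb': from fail(3)=6 chase 'b': 6 ⇒ 7;  out=∅∪out(7)=∅
  fail(8) 'cbc': from fail(7)=0 chase 'c': 0 ⇒ 6;  out={3}∪out(6)={3}
  fail(5) 'dcbc': from fail(4)=7 chase 'c': 7 ⇒ 8;  out={2}∪out(8)={2,3}

Text stream:
[0] read 'd'  n0⇒n1  emit P1@[0:0]
[1] read 'c'  n1⇒n3
[2] read 'b'  n3⇒n4
[3] read 'c'  n4⇒n5  emit P2@[0:3],P3@[1:3]
[4] read 'c'  n5⇒n6 ·f
[5] read 'a'  n6⇒n0 ·f
[6] read 'd'  n0⇒n1  emit P1@[6:6]
[7] read 'c'  n1⇒n3
[8] read 'b'  n3⇒n4
[9] read 'c'  n4⇒n5  emit P2@[6:9],P3@[7:9]
[10] read 'd'  n5⇒n1 ·f  emit P1@[10:10]
[11] read 'c'  n1⇒n3
[12] read 'b'  n3⇒n4
[13] read 'c'  n4⇒n5  emit P2@[10:13],P3@[11:13]
[14] read 'd'  n5⇒n1 ·f  emit P1@[14:14]
[15] read 'c'  n1⇒n3
[16] read 'b'  n3⇒n4
[17] read 'c'  n4⇒n5  emit P2@[14:17],P3@[15:17]
[18] read 'b'  n5⇒n7 ·f
[19] read 'd'  n7⇒n1 ·f  emit P1@[19:19]
[20] read 'd'  n1⇒n2  emit P0@[19:20],P1@[20:20]
[21] read 'a'  n2⇒n0 ·f
[22] read 'b'  n0⇒n0
[23] read 'd'  n0⇒n1  emit P1@[23:23]
[24] read 'c'  n1⇒n3
[25] read 'c'  n3⇒n6 ·f
[26] read 'd'  n6⇒n1 ·f  emit P1@[26:26]
[27] read 'd'  n1⇒n2  emit P0@[26:27],P1@[27:27]
[28] read 'a'  n2⇒n0 ·f
[29] read 'd'  n0⇒n1  emit P1@[29:29]
[30] read 'd'  n1⇒n2  emit P0@[29:30],P1@[30:30]
[31] read 'd'  n2⇒n2 ·f  emit P0@[30:31],P1@[31:31]
[32] read 'c'  n2⇒n3 ·f
[33] read 'b'  n3⇒n4
[34] read 'c'  n4⇒n5  emit P2@[31:34],P3@[32:34]
[35] read 'd'  n5⇒n1 ·f  emit P1@[35:35]
[36] read 'c'  n1⇒n3
[37] read 'a'  n3⇒n0 ·f
[38] read 'a'  n0⇒n0
[39] read 'd'  n0⇒n1  emit P1@[39:39]
[40] read 'a'  n1⇒n0 ·f
[41] read 'c'  n0⇒n6
[42] read 'b'  n6⇒n7
[43] read 'c'  n7⇒n8  emit P3@[41:43]
[44] read 'd'  n8⇒n1 ·f  emit P1@[44:44]
[45] read 'b'  n1⇒n0 ·f
[46] read 'd'  n0⇒n1  emit P1@[46:46]
[47] read 'c'  n1⇒n3
[48] read 'b'  n3⇒n4
[49] read 'c'  n4⇒n5  emit P2@[46:49],P3@[47:49]
[50] read 'd'  n5⇒n1 ·f  emit P1@[50:50]
[51] read 'a'  n1⇒n0 ·f
[52] read 'c'  n0⇒n6
[53] read 'd'  n6⇒n1 ·f  emit P1@[53:53]
[54] read 'c'  n1⇒n3
[55] read 'b'  n3⇒n4
[56] read 'c'  n4⇒n5  emit P2@[53:56],P3@[54:56]
[57] read 'd'  n5⇒n1 ·f  emit P1@[57:57]
[58] read 'd'  n1⇒n2  emit P0@[57:58],P1@[58:58]
[59] read 'a'  n2⇒n0 ·f
[60] read 'a'  n0⇒n0
[61] read 'd'  n0⇒n1  emit P1@[61:61]
[62] read 'c'  n1⇒n3
[63] read 'b'  n3⇒n4
[64] read 'c'  n4⇒n5  emit P2@[61:64],P3@[62:64]
[65] read 'a'  n5⇒n0 ·f
[66] read 'a'  n0⇒n0
[67] read 'c'  n0⇒n6
[68] read 'b'  n6⇒n7

Result: [[0,1],[3,2],[3,3],[6,1],[9,2],[9,3],[10,1],[13,2],[13,3],[14,1],[17,2],[17,3],[19,1],[20,0],[20,1],[23,1],[26,1],[27,0],[27,1],[29,1],[30,0],[30,1],[31,0],[31,1],[34,2],[34,3],[35,1],[39,1],[43,3],[44,1],[46,1],[49,2],[49,3],[50,1],[53,1],[56,2],[56,3],[57,1],[58,0],[58,1],[61,1],[64,2],[64,3]]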